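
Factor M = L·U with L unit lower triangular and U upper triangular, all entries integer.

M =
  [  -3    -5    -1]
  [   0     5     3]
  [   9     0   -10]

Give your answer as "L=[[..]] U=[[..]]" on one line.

  r1 -= 0·r0 → [0,5,3]
  r2 -= -3·r0 → [0,-15,-13]
  r2 -= -3·r1 → [0,0,-4]

L=[[1,0,0],[0,1,0],[-3,-3,1]] U=[[-3,-5,-1],[0,5,3],[0,0,-4]]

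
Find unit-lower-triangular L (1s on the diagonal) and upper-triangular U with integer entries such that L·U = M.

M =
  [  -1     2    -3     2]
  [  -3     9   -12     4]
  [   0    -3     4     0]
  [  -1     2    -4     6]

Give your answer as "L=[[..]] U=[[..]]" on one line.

L=[[1,0,0,0],[3,1,0,0],[0,-1,1,0],[1,0,-1,1]] U=[[-1,2,-3,2],[0,3,-3,-2],[0,0,1,-2],[0,0,0,2]]

  row1 -= 3·row0 → [0,3,-3,-2]
  row2 -= 0·row0 → [0,-3,4,0]
  row3 -= 1·row0 → [0,0,-1,4]
  row2 -= -1·row1 → [0,0,1,-2]
  row3 -= 0·row1 → [0,0,-1,4]
  row3 -= -1·row2 → [0,0,0,2]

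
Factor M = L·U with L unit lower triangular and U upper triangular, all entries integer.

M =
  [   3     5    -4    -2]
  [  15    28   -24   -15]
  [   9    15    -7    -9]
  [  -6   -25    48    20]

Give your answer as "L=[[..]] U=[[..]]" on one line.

  r1 -= 5·r0 → [0,3,-4,-5]
  r2 -= 3·r0 → [0,0,5,-3]
  r3 -= -2·r0 → [0,-15,40,16]
  r2 -= 0·r1 → [0,0,5,-3]
  r3 -= -5·r1 → [0,0,20,-9]
  r3 -= 4·r2 → [0,0,0,3]

L=[[1,0,0,0],[5,1,0,0],[3,0,1,0],[-2,-5,4,1]] U=[[3,5,-4,-2],[0,3,-4,-5],[0,0,5,-3],[0,0,0,3]]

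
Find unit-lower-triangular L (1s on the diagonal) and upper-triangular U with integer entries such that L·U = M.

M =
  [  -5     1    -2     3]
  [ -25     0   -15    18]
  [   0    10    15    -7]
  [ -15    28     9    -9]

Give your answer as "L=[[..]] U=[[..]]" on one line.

L=[[1,0,0,0],[5,1,0,0],[0,-2,1,0],[3,-5,-2,1]] U=[[-5,1,-2,3],[0,-5,-5,3],[0,0,5,-1],[0,0,0,-5]]

  row1 -= 5·row0 → [0,-5,-5,3]
  row2 -= 0·row0 → [0,10,15,-7]
  row3 -= 3·row0 → [0,25,15,-18]
  row2 -= -2·row1 → [0,0,5,-1]
  row3 -= -5·row1 → [0,0,-10,-3]
  row3 -= -2·row2 → [0,0,0,-5]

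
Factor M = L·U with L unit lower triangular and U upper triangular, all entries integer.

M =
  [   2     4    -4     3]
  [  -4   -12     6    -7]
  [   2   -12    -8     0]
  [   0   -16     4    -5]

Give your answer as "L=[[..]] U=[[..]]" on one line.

L=[[1,0,0,0],[-2,1,0,0],[1,4,1,0],[0,4,3,1]] U=[[2,4,-4,3],[0,-4,-2,-1],[0,0,4,1],[0,0,0,-4]]

  R1 -= -2·R0 → [0,-4,-2,-1]
  R2 -= 1·R0 → [0,-16,-4,-3]
  R3 -= 0·R0 → [0,-16,4,-5]
  R2 -= 4·R1 → [0,0,4,1]
  R3 -= 4·R1 → [0,0,12,-1]
  R3 -= 3·R2 → [0,0,0,-4]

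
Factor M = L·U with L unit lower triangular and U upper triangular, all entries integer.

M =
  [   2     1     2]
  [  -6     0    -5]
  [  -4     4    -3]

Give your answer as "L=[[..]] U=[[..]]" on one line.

  R1 -= -3·R0 → [0,3,1]
  R2 -= -2·R0 → [0,6,1]
  R2 -= 2·R1 → [0,0,-1]

L=[[1,0,0],[-3,1,0],[-2,2,1]] U=[[2,1,2],[0,3,1],[0,0,-1]]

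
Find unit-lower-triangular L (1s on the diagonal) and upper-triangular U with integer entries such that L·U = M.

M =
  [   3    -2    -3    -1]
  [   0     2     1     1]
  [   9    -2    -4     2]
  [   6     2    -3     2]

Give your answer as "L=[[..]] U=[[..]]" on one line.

L=[[1,0,0,0],[0,1,0,0],[3,2,1,0],[2,3,0,1]] U=[[3,-2,-3,-1],[0,2,1,1],[0,0,3,3],[0,0,0,1]]

  r1 -= 0·r0 → [0,2,1,1]
  r2 -= 3·r0 → [0,4,5,5]
  r3 -= 2·r0 → [0,6,3,4]
  r2 -= 2·r1 → [0,0,3,3]
  r3 -= 3·r1 → [0,0,0,1]
  r3 -= 0·r2 → [0,0,0,1]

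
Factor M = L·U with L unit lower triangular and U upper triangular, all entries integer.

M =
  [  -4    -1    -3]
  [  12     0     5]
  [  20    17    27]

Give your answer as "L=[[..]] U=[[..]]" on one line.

L=[[1,0,0],[-3,1,0],[-5,-4,1]] U=[[-4,-1,-3],[0,-3,-4],[0,0,-4]]

  R1 -= -3·R0 → [0,-3,-4]
  R2 -= -5·R0 → [0,12,12]
  R2 -= -4·R1 → [0,0,-4]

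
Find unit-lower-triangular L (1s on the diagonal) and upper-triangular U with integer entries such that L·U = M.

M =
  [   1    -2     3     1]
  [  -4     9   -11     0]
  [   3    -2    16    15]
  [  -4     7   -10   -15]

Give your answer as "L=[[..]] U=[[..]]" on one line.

  row1 -= -4·row0 → [0,1,1,4]
  row2 -= 3·row0 → [0,4,7,12]
  row3 -= -4·row0 → [0,-1,2,-11]
  row2 -= 4·row1 → [0,0,3,-4]
  row3 -= -1·row1 → [0,0,3,-7]
  row3 -= 1·row2 → [0,0,0,-3]

L=[[1,0,0,0],[-4,1,0,0],[3,4,1,0],[-4,-1,1,1]] U=[[1,-2,3,1],[0,1,1,4],[0,0,3,-4],[0,0,0,-3]]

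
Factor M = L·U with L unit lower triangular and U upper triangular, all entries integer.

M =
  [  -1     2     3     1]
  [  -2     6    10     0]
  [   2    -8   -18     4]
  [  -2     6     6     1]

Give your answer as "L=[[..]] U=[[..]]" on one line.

  row1 -= 2·row0 → [0,2,4,-2]
  row2 -= -2·row0 → [0,-4,-12,6]
  row3 -= 2·row0 → [0,2,0,-1]
  row2 -= -2·row1 → [0,0,-4,2]
  row3 -= 1·row1 → [0,0,-4,1]
  row3 -= 1·row2 → [0,0,0,-1]

L=[[1,0,0,0],[2,1,0,0],[-2,-2,1,0],[2,1,1,1]] U=[[-1,2,3,1],[0,2,4,-2],[0,0,-4,2],[0,0,0,-1]]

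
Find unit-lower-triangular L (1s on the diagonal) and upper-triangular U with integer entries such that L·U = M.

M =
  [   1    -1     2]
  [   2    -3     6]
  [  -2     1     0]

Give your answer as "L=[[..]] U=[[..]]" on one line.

  R1 -= 2·R0 → [0,-1,2]
  R2 -= -2·R0 → [0,-1,4]
  R2 -= 1·R1 → [0,0,2]

L=[[1,0,0],[2,1,0],[-2,1,1]] U=[[1,-1,2],[0,-1,2],[0,0,2]]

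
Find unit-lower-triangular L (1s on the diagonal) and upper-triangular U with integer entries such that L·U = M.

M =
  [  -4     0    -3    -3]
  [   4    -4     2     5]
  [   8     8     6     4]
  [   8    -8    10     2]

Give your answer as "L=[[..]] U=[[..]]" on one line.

  R1 -= -1·R0 → [0,-4,-1,2]
  R2 -= -2·R0 → [0,8,0,-2]
  R3 -= -2·R0 → [0,-8,4,-4]
  R2 -= -2·R1 → [0,0,-2,2]
  R3 -= 2·R1 → [0,0,6,-8]
  R3 -= -3·R2 → [0,0,0,-2]

L=[[1,0,0,0],[-1,1,0,0],[-2,-2,1,0],[-2,2,-3,1]] U=[[-4,0,-3,-3],[0,-4,-1,2],[0,0,-2,2],[0,0,0,-2]]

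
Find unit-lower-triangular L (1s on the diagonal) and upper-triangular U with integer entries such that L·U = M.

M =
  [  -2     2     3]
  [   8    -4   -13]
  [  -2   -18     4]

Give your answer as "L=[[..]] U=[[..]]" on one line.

L=[[1,0,0],[-4,1,0],[1,-5,1]] U=[[-2,2,3],[0,4,-1],[0,0,-4]]

  r1 -= -4·r0 → [0,4,-1]
  r2 -= 1·r0 → [0,-20,1]
  r2 -= -5·r1 → [0,0,-4]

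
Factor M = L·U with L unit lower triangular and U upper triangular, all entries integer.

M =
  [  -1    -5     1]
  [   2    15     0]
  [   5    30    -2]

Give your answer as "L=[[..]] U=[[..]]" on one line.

L=[[1,0,0],[-2,1,0],[-5,1,1]] U=[[-1,-5,1],[0,5,2],[0,0,1]]

  R1 -= -2·R0 → [0,5,2]
  R2 -= -5·R0 → [0,5,3]
  R2 -= 1·R1 → [0,0,1]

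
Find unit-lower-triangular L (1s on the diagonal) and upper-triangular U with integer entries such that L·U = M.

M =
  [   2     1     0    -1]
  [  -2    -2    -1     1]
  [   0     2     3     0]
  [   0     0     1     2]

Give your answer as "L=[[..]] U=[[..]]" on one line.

  r1 -= -1·r0 → [0,-1,-1,0]
  r2 -= 0·r0 → [0,2,3,0]
  r3 -= 0·r0 → [0,0,1,2]
  r2 -= -2·r1 → [0,0,1,0]
  r3 -= 0·r1 → [0,0,1,2]
  r3 -= 1·r2 → [0,0,0,2]

L=[[1,0,0,0],[-1,1,0,0],[0,-2,1,0],[0,0,1,1]] U=[[2,1,0,-1],[0,-1,-1,0],[0,0,1,0],[0,0,0,2]]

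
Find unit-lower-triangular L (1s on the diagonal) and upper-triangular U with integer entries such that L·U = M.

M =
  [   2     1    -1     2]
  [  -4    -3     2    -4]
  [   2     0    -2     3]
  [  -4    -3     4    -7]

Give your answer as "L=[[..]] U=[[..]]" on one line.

  row1 -= -2·row0 → [0,-1,0,0]
  row2 -= 1·row0 → [0,-1,-1,1]
  row3 -= -2·row0 → [0,-1,2,-3]
  row2 -= 1·row1 → [0,0,-1,1]
  row3 -= 1·row1 → [0,0,2,-3]
  row3 -= -2·row2 → [0,0,0,-1]

L=[[1,0,0,0],[-2,1,0,0],[1,1,1,0],[-2,1,-2,1]] U=[[2,1,-1,2],[0,-1,0,0],[0,0,-1,1],[0,0,0,-1]]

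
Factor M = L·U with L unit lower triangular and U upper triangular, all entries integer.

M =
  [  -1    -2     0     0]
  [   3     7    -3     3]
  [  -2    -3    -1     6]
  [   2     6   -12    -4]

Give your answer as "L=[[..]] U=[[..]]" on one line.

L=[[1,0,0,0],[-3,1,0,0],[2,1,1,0],[-2,2,-3,1]] U=[[-1,-2,0,0],[0,1,-3,3],[0,0,2,3],[0,0,0,-1]]

  r1 -= -3·r0 → [0,1,-3,3]
  r2 -= 2·r0 → [0,1,-1,6]
  r3 -= -2·r0 → [0,2,-12,-4]
  r2 -= 1·r1 → [0,0,2,3]
  r3 -= 2·r1 → [0,0,-6,-10]
  r3 -= -3·r2 → [0,0,0,-1]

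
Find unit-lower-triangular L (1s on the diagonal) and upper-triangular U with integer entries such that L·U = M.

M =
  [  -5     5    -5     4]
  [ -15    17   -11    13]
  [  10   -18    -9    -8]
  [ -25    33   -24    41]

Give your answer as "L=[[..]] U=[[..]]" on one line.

  r1 -= 3·r0 → [0,2,4,1]
  r2 -= -2·r0 → [0,-8,-19,0]
  r3 -= 5·r0 → [0,8,1,21]
  r2 -= -4·r1 → [0,0,-3,4]
  r3 -= 4·r1 → [0,0,-15,17]
  r3 -= 5·r2 → [0,0,0,-3]

L=[[1,0,0,0],[3,1,0,0],[-2,-4,1,0],[5,4,5,1]] U=[[-5,5,-5,4],[0,2,4,1],[0,0,-3,4],[0,0,0,-3]]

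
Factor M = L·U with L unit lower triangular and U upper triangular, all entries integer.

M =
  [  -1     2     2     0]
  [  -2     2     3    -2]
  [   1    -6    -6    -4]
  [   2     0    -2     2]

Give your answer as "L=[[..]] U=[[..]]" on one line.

  row1 -= 2·row0 → [0,-2,-1,-2]
  row2 -= -1·row0 → [0,-4,-4,-4]
  row3 -= -2·row0 → [0,4,2,2]
  row2 -= 2·row1 → [0,0,-2,0]
  row3 -= -2·row1 → [0,0,0,-2]
  row3 -= 0·row2 → [0,0,0,-2]

L=[[1,0,0,0],[2,1,0,0],[-1,2,1,0],[-2,-2,0,1]] U=[[-1,2,2,0],[0,-2,-1,-2],[0,0,-2,0],[0,0,0,-2]]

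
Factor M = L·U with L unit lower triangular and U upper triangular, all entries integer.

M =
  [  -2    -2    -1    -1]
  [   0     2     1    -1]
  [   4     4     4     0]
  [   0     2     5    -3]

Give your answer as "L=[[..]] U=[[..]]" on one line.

  row1 -= 0·row0 → [0,2,1,-1]
  row2 -= -2·row0 → [0,0,2,-2]
  row3 -= 0·row0 → [0,2,5,-3]
  row2 -= 0·row1 → [0,0,2,-2]
  row3 -= 1·row1 → [0,0,4,-2]
  row3 -= 2·row2 → [0,0,0,2]

L=[[1,0,0,0],[0,1,0,0],[-2,0,1,0],[0,1,2,1]] U=[[-2,-2,-1,-1],[0,2,1,-1],[0,0,2,-2],[0,0,0,2]]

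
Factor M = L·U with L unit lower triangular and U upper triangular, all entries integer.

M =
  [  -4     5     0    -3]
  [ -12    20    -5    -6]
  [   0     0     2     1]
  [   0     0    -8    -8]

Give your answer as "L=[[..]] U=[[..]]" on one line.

  R1 -= 3·R0 → [0,5,-5,3]
  R2 -= 0·R0 → [0,0,2,1]
  R3 -= 0·R0 → [0,0,-8,-8]
  R2 -= 0·R1 → [0,0,2,1]
  R3 -= 0·R1 → [0,0,-8,-8]
  R3 -= -4·R2 → [0,0,0,-4]

L=[[1,0,0,0],[3,1,0,0],[0,0,1,0],[0,0,-4,1]] U=[[-4,5,0,-3],[0,5,-5,3],[0,0,2,1],[0,0,0,-4]]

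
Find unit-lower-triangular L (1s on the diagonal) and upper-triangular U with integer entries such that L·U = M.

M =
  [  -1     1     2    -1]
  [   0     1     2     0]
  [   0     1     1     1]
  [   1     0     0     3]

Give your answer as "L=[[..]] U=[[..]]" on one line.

L=[[1,0,0,0],[0,1,0,0],[0,1,1,0],[-1,1,0,1]] U=[[-1,1,2,-1],[0,1,2,0],[0,0,-1,1],[0,0,0,2]]

  R1 -= 0·R0 → [0,1,2,0]
  R2 -= 0·R0 → [0,1,1,1]
  R3 -= -1·R0 → [0,1,2,2]
  R2 -= 1·R1 → [0,0,-1,1]
  R3 -= 1·R1 → [0,0,0,2]
  R3 -= 0·R2 → [0,0,0,2]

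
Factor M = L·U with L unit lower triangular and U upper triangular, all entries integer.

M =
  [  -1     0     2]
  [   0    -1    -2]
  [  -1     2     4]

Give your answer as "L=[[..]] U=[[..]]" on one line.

L=[[1,0,0],[0,1,0],[1,-2,1]] U=[[-1,0,2],[0,-1,-2],[0,0,-2]]

  row1 -= 0·row0 → [0,-1,-2]
  row2 -= 1·row0 → [0,2,2]
  row2 -= -2·row1 → [0,0,-2]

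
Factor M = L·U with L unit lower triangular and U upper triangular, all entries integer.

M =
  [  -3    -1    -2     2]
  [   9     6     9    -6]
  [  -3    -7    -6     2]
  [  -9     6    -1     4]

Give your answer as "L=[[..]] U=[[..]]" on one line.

  r1 -= -3·r0 → [0,3,3,0]
  r2 -= 1·r0 → [0,-6,-4,0]
  r3 -= 3·r0 → [0,9,5,-2]
  r2 -= -2·r1 → [0,0,2,0]
  r3 -= 3·r1 → [0,0,-4,-2]
  r3 -= -2·r2 → [0,0,0,-2]

L=[[1,0,0,0],[-3,1,0,0],[1,-2,1,0],[3,3,-2,1]] U=[[-3,-1,-2,2],[0,3,3,0],[0,0,2,0],[0,0,0,-2]]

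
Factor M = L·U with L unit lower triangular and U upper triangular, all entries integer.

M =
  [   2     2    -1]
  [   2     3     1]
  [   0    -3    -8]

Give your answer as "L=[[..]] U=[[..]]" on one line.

  r1 -= 1·r0 → [0,1,2]
  r2 -= 0·r0 → [0,-3,-8]
  r2 -= -3·r1 → [0,0,-2]

L=[[1,0,0],[1,1,0],[0,-3,1]] U=[[2,2,-1],[0,1,2],[0,0,-2]]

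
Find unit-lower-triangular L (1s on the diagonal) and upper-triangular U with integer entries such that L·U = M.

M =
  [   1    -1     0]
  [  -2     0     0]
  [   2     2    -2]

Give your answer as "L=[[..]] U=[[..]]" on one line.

  row1 -= -2·row0 → [0,-2,0]
  row2 -= 2·row0 → [0,4,-2]
  row2 -= -2·row1 → [0,0,-2]

L=[[1,0,0],[-2,1,0],[2,-2,1]] U=[[1,-1,0],[0,-2,0],[0,0,-2]]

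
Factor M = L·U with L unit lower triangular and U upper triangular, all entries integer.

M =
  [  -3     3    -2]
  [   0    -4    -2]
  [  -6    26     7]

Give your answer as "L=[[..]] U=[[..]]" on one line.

L=[[1,0,0],[0,1,0],[2,-5,1]] U=[[-3,3,-2],[0,-4,-2],[0,0,1]]

  r1 -= 0·r0 → [0,-4,-2]
  r2 -= 2·r0 → [0,20,11]
  r2 -= -5·r1 → [0,0,1]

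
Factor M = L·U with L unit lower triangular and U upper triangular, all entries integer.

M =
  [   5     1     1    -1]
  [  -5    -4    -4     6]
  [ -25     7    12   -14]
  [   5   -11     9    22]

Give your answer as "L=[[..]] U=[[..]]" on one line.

  R1 -= -1·R0 → [0,-3,-3,5]
  R2 -= -5·R0 → [0,12,17,-19]
  R3 -= 1·R0 → [0,-12,8,23]
  R2 -= -4·R1 → [0,0,5,1]
  R3 -= 4·R1 → [0,0,20,3]
  R3 -= 4·R2 → [0,0,0,-1]

L=[[1,0,0,0],[-1,1,0,0],[-5,-4,1,0],[1,4,4,1]] U=[[5,1,1,-1],[0,-3,-3,5],[0,0,5,1],[0,0,0,-1]]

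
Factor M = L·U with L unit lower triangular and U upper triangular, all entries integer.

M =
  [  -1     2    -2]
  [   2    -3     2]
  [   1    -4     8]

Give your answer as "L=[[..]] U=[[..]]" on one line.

  r1 -= -2·r0 → [0,1,-2]
  r2 -= -1·r0 → [0,-2,6]
  r2 -= -2·r1 → [0,0,2]

L=[[1,0,0],[-2,1,0],[-1,-2,1]] U=[[-1,2,-2],[0,1,-2],[0,0,2]]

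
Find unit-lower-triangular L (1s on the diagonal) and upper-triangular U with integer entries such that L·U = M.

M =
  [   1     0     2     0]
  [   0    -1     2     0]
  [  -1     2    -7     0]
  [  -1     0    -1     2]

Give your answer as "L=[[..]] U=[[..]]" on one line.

L=[[1,0,0,0],[0,1,0,0],[-1,-2,1,0],[-1,0,-1,1]] U=[[1,0,2,0],[0,-1,2,0],[0,0,-1,0],[0,0,0,2]]

  row1 -= 0·row0 → [0,-1,2,0]
  row2 -= -1·row0 → [0,2,-5,0]
  row3 -= -1·row0 → [0,0,1,2]
  row2 -= -2·row1 → [0,0,-1,0]
  row3 -= 0·row1 → [0,0,1,2]
  row3 -= -1·row2 → [0,0,0,2]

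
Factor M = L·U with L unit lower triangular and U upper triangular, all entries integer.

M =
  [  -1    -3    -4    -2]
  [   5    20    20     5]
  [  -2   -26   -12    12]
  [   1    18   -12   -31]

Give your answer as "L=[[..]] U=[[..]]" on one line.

L=[[1,0,0,0],[-5,1,0,0],[2,-4,1,0],[-1,3,4,1]] U=[[-1,-3,-4,-2],[0,5,0,-5],[0,0,-4,-4],[0,0,0,-2]]

  R1 -= -5·R0 → [0,5,0,-5]
  R2 -= 2·R0 → [0,-20,-4,16]
  R3 -= -1·R0 → [0,15,-16,-33]
  R2 -= -4·R1 → [0,0,-4,-4]
  R3 -= 3·R1 → [0,0,-16,-18]
  R3 -= 4·R2 → [0,0,0,-2]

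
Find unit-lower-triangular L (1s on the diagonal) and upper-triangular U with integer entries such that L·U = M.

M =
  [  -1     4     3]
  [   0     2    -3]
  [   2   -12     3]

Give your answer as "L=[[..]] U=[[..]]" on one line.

  R1 -= 0·R0 → [0,2,-3]
  R2 -= -2·R0 → [0,-4,9]
  R2 -= -2·R1 → [0,0,3]

L=[[1,0,0],[0,1,0],[-2,-2,1]] U=[[-1,4,3],[0,2,-3],[0,0,3]]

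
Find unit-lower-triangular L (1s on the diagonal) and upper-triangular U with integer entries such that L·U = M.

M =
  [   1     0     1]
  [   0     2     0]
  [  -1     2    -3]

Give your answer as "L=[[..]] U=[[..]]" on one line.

  r1 -= 0·r0 → [0,2,0]
  r2 -= -1·r0 → [0,2,-2]
  r2 -= 1·r1 → [0,0,-2]

L=[[1,0,0],[0,1,0],[-1,1,1]] U=[[1,0,1],[0,2,0],[0,0,-2]]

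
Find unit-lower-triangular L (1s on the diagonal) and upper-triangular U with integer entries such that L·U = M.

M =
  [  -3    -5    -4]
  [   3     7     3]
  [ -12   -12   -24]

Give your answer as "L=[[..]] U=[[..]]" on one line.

  row1 -= -1·row0 → [0,2,-1]
  row2 -= 4·row0 → [0,8,-8]
  row2 -= 4·row1 → [0,0,-4]

L=[[1,0,0],[-1,1,0],[4,4,1]] U=[[-3,-5,-4],[0,2,-1],[0,0,-4]]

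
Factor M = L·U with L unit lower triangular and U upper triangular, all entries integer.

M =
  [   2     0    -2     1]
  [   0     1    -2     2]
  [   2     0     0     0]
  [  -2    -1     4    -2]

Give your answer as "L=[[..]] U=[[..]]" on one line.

  r1 -= 0·r0 → [0,1,-2,2]
  r2 -= 1·r0 → [0,0,2,-1]
  r3 -= -1·r0 → [0,-1,2,-1]
  r2 -= 0·r1 → [0,0,2,-1]
  r3 -= -1·r1 → [0,0,0,1]
  r3 -= 0·r2 → [0,0,0,1]

L=[[1,0,0,0],[0,1,0,0],[1,0,1,0],[-1,-1,0,1]] U=[[2,0,-2,1],[0,1,-2,2],[0,0,2,-1],[0,0,0,1]]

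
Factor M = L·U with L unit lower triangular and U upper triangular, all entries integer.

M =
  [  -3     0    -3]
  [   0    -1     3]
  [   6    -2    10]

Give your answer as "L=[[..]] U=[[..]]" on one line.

  r1 -= 0·r0 → [0,-1,3]
  r2 -= -2·r0 → [0,-2,4]
  r2 -= 2·r1 → [0,0,-2]

L=[[1,0,0],[0,1,0],[-2,2,1]] U=[[-3,0,-3],[0,-1,3],[0,0,-2]]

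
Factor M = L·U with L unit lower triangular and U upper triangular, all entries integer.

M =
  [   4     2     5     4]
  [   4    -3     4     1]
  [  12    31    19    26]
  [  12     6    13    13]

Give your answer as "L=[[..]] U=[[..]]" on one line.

  r1 -= 1·r0 → [0,-5,-1,-3]
  r2 -= 3·r0 → [0,25,4,14]
  r3 -= 3·r0 → [0,0,-2,1]
  r2 -= -5·r1 → [0,0,-1,-1]
  r3 -= 0·r1 → [0,0,-2,1]
  r3 -= 2·r2 → [0,0,0,3]

L=[[1,0,0,0],[1,1,0,0],[3,-5,1,0],[3,0,2,1]] U=[[4,2,5,4],[0,-5,-1,-3],[0,0,-1,-1],[0,0,0,3]]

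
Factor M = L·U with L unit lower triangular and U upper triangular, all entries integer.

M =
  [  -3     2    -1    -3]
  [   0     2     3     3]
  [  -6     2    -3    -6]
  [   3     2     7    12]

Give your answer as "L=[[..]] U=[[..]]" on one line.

L=[[1,0,0,0],[0,1,0,0],[2,-1,1,0],[-1,2,0,1]] U=[[-3,2,-1,-3],[0,2,3,3],[0,0,2,3],[0,0,0,3]]

  R1 -= 0·R0 → [0,2,3,3]
  R2 -= 2·R0 → [0,-2,-1,0]
  R3 -= -1·R0 → [0,4,6,9]
  R2 -= -1·R1 → [0,0,2,3]
  R3 -= 2·R1 → [0,0,0,3]
  R3 -= 0·R2 → [0,0,0,3]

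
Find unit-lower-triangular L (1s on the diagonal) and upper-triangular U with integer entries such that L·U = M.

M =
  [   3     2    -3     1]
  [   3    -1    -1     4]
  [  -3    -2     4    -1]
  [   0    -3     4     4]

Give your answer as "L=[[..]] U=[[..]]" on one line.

  r1 -= 1·r0 → [0,-3,2,3]
  r2 -= -1·r0 → [0,0,1,0]
  r3 -= 0·r0 → [0,-3,4,4]
  r2 -= 0·r1 → [0,0,1,0]
  r3 -= 1·r1 → [0,0,2,1]
  r3 -= 2·r2 → [0,0,0,1]

L=[[1,0,0,0],[1,1,0,0],[-1,0,1,0],[0,1,2,1]] U=[[3,2,-3,1],[0,-3,2,3],[0,0,1,0],[0,0,0,1]]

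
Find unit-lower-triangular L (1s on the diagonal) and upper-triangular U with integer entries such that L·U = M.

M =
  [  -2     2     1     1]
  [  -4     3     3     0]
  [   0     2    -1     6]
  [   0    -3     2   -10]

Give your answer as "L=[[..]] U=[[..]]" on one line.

  R1 -= 2·R0 → [0,-1,1,-2]
  R2 -= 0·R0 → [0,2,-1,6]
  R3 -= 0·R0 → [0,-3,2,-10]
  R2 -= -2·R1 → [0,0,1,2]
  R3 -= 3·R1 → [0,0,-1,-4]
  R3 -= -1·R2 → [0,0,0,-2]

L=[[1,0,0,0],[2,1,0,0],[0,-2,1,0],[0,3,-1,1]] U=[[-2,2,1,1],[0,-1,1,-2],[0,0,1,2],[0,0,0,-2]]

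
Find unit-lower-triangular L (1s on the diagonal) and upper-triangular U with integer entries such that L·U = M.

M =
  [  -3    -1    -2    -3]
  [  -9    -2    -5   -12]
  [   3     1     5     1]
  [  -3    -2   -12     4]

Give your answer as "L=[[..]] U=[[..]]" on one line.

  r1 -= 3·r0 → [0,1,1,-3]
  r2 -= -1·r0 → [0,0,3,-2]
  r3 -= 1·r0 → [0,-1,-10,7]
  r2 -= 0·r1 → [0,0,3,-2]
  r3 -= -1·r1 → [0,0,-9,4]
  r3 -= -3·r2 → [0,0,0,-2]

L=[[1,0,0,0],[3,1,0,0],[-1,0,1,0],[1,-1,-3,1]] U=[[-3,-1,-2,-3],[0,1,1,-3],[0,0,3,-2],[0,0,0,-2]]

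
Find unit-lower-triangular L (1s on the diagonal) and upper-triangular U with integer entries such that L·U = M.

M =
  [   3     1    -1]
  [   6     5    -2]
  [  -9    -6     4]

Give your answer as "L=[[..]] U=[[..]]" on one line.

  row1 -= 2·row0 → [0,3,0]
  row2 -= -3·row0 → [0,-3,1]
  row2 -= -1·row1 → [0,0,1]

L=[[1,0,0],[2,1,0],[-3,-1,1]] U=[[3,1,-1],[0,3,0],[0,0,1]]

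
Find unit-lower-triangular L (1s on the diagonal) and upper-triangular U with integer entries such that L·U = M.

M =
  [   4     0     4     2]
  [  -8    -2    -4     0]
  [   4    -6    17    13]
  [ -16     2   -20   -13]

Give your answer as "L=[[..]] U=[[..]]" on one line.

  r1 -= -2·r0 → [0,-2,4,4]
  r2 -= 1·r0 → [0,-6,13,11]
  r3 -= -4·r0 → [0,2,-4,-5]
  r2 -= 3·r1 → [0,0,1,-1]
  r3 -= -1·r1 → [0,0,0,-1]
  r3 -= 0·r2 → [0,0,0,-1]

L=[[1,0,0,0],[-2,1,0,0],[1,3,1,0],[-4,-1,0,1]] U=[[4,0,4,2],[0,-2,4,4],[0,0,1,-1],[0,0,0,-1]]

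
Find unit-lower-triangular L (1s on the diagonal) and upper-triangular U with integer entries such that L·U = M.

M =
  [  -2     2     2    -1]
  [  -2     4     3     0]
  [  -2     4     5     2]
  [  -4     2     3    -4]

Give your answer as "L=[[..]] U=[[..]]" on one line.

  r1 -= 1·r0 → [0,2,1,1]
  r2 -= 1·r0 → [0,2,3,3]
  r3 -= 2·r0 → [0,-2,-1,-2]
  r2 -= 1·r1 → [0,0,2,2]
  r3 -= -1·r1 → [0,0,0,-1]
  r3 -= 0·r2 → [0,0,0,-1]

L=[[1,0,0,0],[1,1,0,0],[1,1,1,0],[2,-1,0,1]] U=[[-2,2,2,-1],[0,2,1,1],[0,0,2,2],[0,0,0,-1]]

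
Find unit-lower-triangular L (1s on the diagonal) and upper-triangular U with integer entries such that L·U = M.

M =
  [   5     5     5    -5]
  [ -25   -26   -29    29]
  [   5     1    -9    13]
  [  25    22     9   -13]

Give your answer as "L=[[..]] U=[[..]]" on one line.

L=[[1,0,0,0],[-5,1,0,0],[1,4,1,0],[5,3,-2,1]] U=[[5,5,5,-5],[0,-1,-4,4],[0,0,2,2],[0,0,0,4]]

  R1 -= -5·R0 → [0,-1,-4,4]
  R2 -= 1·R0 → [0,-4,-14,18]
  R3 -= 5·R0 → [0,-3,-16,12]
  R2 -= 4·R1 → [0,0,2,2]
  R3 -= 3·R1 → [0,0,-4,0]
  R3 -= -2·R2 → [0,0,0,4]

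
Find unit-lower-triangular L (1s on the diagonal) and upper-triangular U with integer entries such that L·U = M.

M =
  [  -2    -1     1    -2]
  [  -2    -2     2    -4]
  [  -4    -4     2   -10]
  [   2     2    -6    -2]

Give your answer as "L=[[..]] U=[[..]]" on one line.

L=[[1,0,0,0],[1,1,0,0],[2,2,1,0],[-1,-1,2,1]] U=[[-2,-1,1,-2],[0,-1,1,-2],[0,0,-2,-2],[0,0,0,-2]]

  r1 -= 1·r0 → [0,-1,1,-2]
  r2 -= 2·r0 → [0,-2,0,-6]
  r3 -= -1·r0 → [0,1,-5,-4]
  r2 -= 2·r1 → [0,0,-2,-2]
  r3 -= -1·r1 → [0,0,-4,-6]
  r3 -= 2·r2 → [0,0,0,-2]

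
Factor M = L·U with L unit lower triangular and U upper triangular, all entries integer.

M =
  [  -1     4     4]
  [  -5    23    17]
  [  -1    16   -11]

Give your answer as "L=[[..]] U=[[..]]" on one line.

L=[[1,0,0],[5,1,0],[1,4,1]] U=[[-1,4,4],[0,3,-3],[0,0,-3]]

  row1 -= 5·row0 → [0,3,-3]
  row2 -= 1·row0 → [0,12,-15]
  row2 -= 4·row1 → [0,0,-3]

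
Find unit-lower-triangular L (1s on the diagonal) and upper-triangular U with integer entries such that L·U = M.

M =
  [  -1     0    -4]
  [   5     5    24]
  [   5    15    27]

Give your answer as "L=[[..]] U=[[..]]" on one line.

  r1 -= -5·r0 → [0,5,4]
  r2 -= -5·r0 → [0,15,7]
  r2 -= 3·r1 → [0,0,-5]

L=[[1,0,0],[-5,1,0],[-5,3,1]] U=[[-1,0,-4],[0,5,4],[0,0,-5]]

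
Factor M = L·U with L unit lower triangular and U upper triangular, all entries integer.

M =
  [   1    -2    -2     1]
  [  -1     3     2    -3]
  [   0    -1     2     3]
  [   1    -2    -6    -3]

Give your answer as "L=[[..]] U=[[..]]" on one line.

L=[[1,0,0,0],[-1,1,0,0],[0,-1,1,0],[1,0,-2,1]] U=[[1,-2,-2,1],[0,1,0,-2],[0,0,2,1],[0,0,0,-2]]

  row1 -= -1·row0 → [0,1,0,-2]
  row2 -= 0·row0 → [0,-1,2,3]
  row3 -= 1·row0 → [0,0,-4,-4]
  row2 -= -1·row1 → [0,0,2,1]
  row3 -= 0·row1 → [0,0,-4,-4]
  row3 -= -2·row2 → [0,0,0,-2]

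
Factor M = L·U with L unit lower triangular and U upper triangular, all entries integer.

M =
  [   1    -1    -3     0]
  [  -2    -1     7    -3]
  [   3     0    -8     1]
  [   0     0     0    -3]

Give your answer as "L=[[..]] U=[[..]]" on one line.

L=[[1,0,0,0],[-2,1,0,0],[3,-1,1,0],[0,0,0,1]] U=[[1,-1,-3,0],[0,-3,1,-3],[0,0,2,-2],[0,0,0,-3]]

  R1 -= -2·R0 → [0,-3,1,-3]
  R2 -= 3·R0 → [0,3,1,1]
  R3 -= 0·R0 → [0,0,0,-3]
  R2 -= -1·R1 → [0,0,2,-2]
  R3 -= 0·R1 → [0,0,0,-3]
  R3 -= 0·R2 → [0,0,0,-3]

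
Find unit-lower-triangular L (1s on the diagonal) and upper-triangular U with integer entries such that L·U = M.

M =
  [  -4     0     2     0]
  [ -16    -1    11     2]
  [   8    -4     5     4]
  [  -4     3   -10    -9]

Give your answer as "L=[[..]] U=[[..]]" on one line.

L=[[1,0,0,0],[4,1,0,0],[-2,4,1,0],[1,-3,1,1]] U=[[-4,0,2,0],[0,-1,3,2],[0,0,-3,-4],[0,0,0,1]]

  r1 -= 4·r0 → [0,-1,3,2]
  r2 -= -2·r0 → [0,-4,9,4]
  r3 -= 1·r0 → [0,3,-12,-9]
  r2 -= 4·r1 → [0,0,-3,-4]
  r3 -= -3·r1 → [0,0,-3,-3]
  r3 -= 1·r2 → [0,0,0,1]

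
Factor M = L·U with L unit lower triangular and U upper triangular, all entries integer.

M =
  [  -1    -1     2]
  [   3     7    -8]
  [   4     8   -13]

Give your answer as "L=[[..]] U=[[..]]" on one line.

L=[[1,0,0],[-3,1,0],[-4,1,1]] U=[[-1,-1,2],[0,4,-2],[0,0,-3]]

  row1 -= -3·row0 → [0,4,-2]
  row2 -= -4·row0 → [0,4,-5]
  row2 -= 1·row1 → [0,0,-3]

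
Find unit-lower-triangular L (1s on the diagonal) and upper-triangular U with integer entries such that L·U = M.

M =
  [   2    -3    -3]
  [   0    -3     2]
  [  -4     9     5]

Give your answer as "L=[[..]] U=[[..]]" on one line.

L=[[1,0,0],[0,1,0],[-2,-1,1]] U=[[2,-3,-3],[0,-3,2],[0,0,1]]

  row1 -= 0·row0 → [0,-3,2]
  row2 -= -2·row0 → [0,3,-1]
  row2 -= -1·row1 → [0,0,1]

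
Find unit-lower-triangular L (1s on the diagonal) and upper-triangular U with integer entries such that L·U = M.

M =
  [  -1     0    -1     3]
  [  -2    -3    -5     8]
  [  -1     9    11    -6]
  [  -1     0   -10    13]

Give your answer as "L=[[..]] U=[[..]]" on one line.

  R1 -= 2·R0 → [0,-3,-3,2]
  R2 -= 1·R0 → [0,9,12,-9]
  R3 -= 1·R0 → [0,0,-9,10]
  R2 -= -3·R1 → [0,0,3,-3]
  R3 -= 0·R1 → [0,0,-9,10]
  R3 -= -3·R2 → [0,0,0,1]

L=[[1,0,0,0],[2,1,0,0],[1,-3,1,0],[1,0,-3,1]] U=[[-1,0,-1,3],[0,-3,-3,2],[0,0,3,-3],[0,0,0,1]]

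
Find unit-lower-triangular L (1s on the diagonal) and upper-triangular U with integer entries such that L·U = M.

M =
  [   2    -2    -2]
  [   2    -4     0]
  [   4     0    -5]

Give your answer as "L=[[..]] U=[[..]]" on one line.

  R1 -= 1·R0 → [0,-2,2]
  R2 -= 2·R0 → [0,4,-1]
  R2 -= -2·R1 → [0,0,3]

L=[[1,0,0],[1,1,0],[2,-2,1]] U=[[2,-2,-2],[0,-2,2],[0,0,3]]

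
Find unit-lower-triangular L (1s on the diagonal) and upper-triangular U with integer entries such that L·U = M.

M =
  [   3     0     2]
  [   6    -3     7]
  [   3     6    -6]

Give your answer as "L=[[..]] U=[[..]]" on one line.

  R1 -= 2·R0 → [0,-3,3]
  R2 -= 1·R0 → [0,6,-8]
  R2 -= -2·R1 → [0,0,-2]

L=[[1,0,0],[2,1,0],[1,-2,1]] U=[[3,0,2],[0,-3,3],[0,0,-2]]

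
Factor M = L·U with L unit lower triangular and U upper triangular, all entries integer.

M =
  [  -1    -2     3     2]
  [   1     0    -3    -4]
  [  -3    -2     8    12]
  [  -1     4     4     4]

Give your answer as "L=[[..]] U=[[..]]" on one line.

  r1 -= -1·r0 → [0,-2,0,-2]
  r2 -= 3·r0 → [0,4,-1,6]
  r3 -= 1·r0 → [0,6,1,2]
  r2 -= -2·r1 → [0,0,-1,2]
  r3 -= -3·r1 → [0,0,1,-4]
  r3 -= -1·r2 → [0,0,0,-2]

L=[[1,0,0,0],[-1,1,0,0],[3,-2,1,0],[1,-3,-1,1]] U=[[-1,-2,3,2],[0,-2,0,-2],[0,0,-1,2],[0,0,0,-2]]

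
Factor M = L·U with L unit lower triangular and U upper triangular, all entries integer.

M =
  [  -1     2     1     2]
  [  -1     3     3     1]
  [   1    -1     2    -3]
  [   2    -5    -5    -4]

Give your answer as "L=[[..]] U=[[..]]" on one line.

L=[[1,0,0,0],[1,1,0,0],[-1,1,1,0],[-2,-1,-1,1]] U=[[-1,2,1,2],[0,1,2,-1],[0,0,1,0],[0,0,0,-1]]

  r1 -= 1·r0 → [0,1,2,-1]
  r2 -= -1·r0 → [0,1,3,-1]
  r3 -= -2·r0 → [0,-1,-3,0]
  r2 -= 1·r1 → [0,0,1,0]
  r3 -= -1·r1 → [0,0,-1,-1]
  r3 -= -1·r2 → [0,0,0,-1]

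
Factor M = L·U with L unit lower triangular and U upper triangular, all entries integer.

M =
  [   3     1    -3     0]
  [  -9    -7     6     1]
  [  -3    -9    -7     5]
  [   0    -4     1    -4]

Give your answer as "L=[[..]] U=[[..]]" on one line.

  r1 -= -3·r0 → [0,-4,-3,1]
  r2 -= -1·r0 → [0,-8,-10,5]
  r3 -= 0·r0 → [0,-4,1,-4]
  r2 -= 2·r1 → [0,0,-4,3]
  r3 -= 1·r1 → [0,0,4,-5]
  r3 -= -1·r2 → [0,0,0,-2]

L=[[1,0,0,0],[-3,1,0,0],[-1,2,1,0],[0,1,-1,1]] U=[[3,1,-3,0],[0,-4,-3,1],[0,0,-4,3],[0,0,0,-2]]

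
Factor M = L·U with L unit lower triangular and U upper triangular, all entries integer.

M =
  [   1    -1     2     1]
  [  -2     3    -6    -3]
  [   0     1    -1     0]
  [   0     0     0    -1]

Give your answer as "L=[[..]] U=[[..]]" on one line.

L=[[1,0,0,0],[-2,1,0,0],[0,1,1,0],[0,0,0,1]] U=[[1,-1,2,1],[0,1,-2,-1],[0,0,1,1],[0,0,0,-1]]

  r1 -= -2·r0 → [0,1,-2,-1]
  r2 -= 0·r0 → [0,1,-1,0]
  r3 -= 0·r0 → [0,0,0,-1]
  r2 -= 1·r1 → [0,0,1,1]
  r3 -= 0·r1 → [0,0,0,-1]
  r3 -= 0·r2 → [0,0,0,-1]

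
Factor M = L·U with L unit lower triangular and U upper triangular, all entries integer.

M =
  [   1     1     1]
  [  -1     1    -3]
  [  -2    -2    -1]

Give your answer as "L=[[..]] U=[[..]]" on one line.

L=[[1,0,0],[-1,1,0],[-2,0,1]] U=[[1,1,1],[0,2,-2],[0,0,1]]

  r1 -= -1·r0 → [0,2,-2]
  r2 -= -2·r0 → [0,0,1]
  r2 -= 0·r1 → [0,0,1]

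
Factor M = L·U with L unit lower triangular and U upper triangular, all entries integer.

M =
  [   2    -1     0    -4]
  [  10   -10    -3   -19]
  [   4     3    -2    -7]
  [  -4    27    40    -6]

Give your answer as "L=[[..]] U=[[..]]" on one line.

  R1 -= 5·R0 → [0,-5,-3,1]
  R2 -= 2·R0 → [0,5,-2,1]
  R3 -= -2·R0 → [0,25,40,-14]
  R2 -= -1·R1 → [0,0,-5,2]
  R3 -= -5·R1 → [0,0,25,-9]
  R3 -= -5·R2 → [0,0,0,1]

L=[[1,0,0,0],[5,1,0,0],[2,-1,1,0],[-2,-5,-5,1]] U=[[2,-1,0,-4],[0,-5,-3,1],[0,0,-5,2],[0,0,0,1]]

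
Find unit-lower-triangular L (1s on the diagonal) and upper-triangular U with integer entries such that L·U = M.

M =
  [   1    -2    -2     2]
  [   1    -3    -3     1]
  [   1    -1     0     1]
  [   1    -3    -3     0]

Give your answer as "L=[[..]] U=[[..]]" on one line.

L=[[1,0,0,0],[1,1,0,0],[1,-1,1,0],[1,1,0,1]] U=[[1,-2,-2,2],[0,-1,-1,-1],[0,0,1,-2],[0,0,0,-1]]

  r1 -= 1·r0 → [0,-1,-1,-1]
  r2 -= 1·r0 → [0,1,2,-1]
  r3 -= 1·r0 → [0,-1,-1,-2]
  r2 -= -1·r1 → [0,0,1,-2]
  r3 -= 1·r1 → [0,0,0,-1]
  r3 -= 0·r2 → [0,0,0,-1]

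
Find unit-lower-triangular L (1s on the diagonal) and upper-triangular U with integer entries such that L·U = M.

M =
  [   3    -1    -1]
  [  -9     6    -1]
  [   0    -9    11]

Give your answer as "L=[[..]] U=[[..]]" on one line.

L=[[1,0,0],[-3,1,0],[0,-3,1]] U=[[3,-1,-1],[0,3,-4],[0,0,-1]]

  R1 -= -3·R0 → [0,3,-4]
  R2 -= 0·R0 → [0,-9,11]
  R2 -= -3·R1 → [0,0,-1]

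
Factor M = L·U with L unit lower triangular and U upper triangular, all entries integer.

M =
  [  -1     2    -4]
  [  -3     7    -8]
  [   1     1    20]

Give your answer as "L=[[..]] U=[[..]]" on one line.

  row1 -= 3·row0 → [0,1,4]
  row2 -= -1·row0 → [0,3,16]
  row2 -= 3·row1 → [0,0,4]

L=[[1,0,0],[3,1,0],[-1,3,1]] U=[[-1,2,-4],[0,1,4],[0,0,4]]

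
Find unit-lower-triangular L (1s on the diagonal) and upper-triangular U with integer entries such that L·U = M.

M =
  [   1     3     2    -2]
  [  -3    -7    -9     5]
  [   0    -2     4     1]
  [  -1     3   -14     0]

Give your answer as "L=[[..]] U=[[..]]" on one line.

L=[[1,0,0,0],[-3,1,0,0],[0,-1,1,0],[-1,3,-3,1]] U=[[1,3,2,-2],[0,2,-3,-1],[0,0,1,0],[0,0,0,1]]

  row1 -= -3·row0 → [0,2,-3,-1]
  row2 -= 0·row0 → [0,-2,4,1]
  row3 -= -1·row0 → [0,6,-12,-2]
  row2 -= -1·row1 → [0,0,1,0]
  row3 -= 3·row1 → [0,0,-3,1]
  row3 -= -3·row2 → [0,0,0,1]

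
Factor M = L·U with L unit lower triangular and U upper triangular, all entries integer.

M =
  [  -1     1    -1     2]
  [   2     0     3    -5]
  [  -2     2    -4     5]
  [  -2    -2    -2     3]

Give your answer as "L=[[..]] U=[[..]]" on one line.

  r1 -= -2·r0 → [0,2,1,-1]
  r2 -= 2·r0 → [0,0,-2,1]
  r3 -= 2·r0 → [0,-4,0,-1]
  r2 -= 0·r1 → [0,0,-2,1]
  r3 -= -2·r1 → [0,0,2,-3]
  r3 -= -1·r2 → [0,0,0,-2]

L=[[1,0,0,0],[-2,1,0,0],[2,0,1,0],[2,-2,-1,1]] U=[[-1,1,-1,2],[0,2,1,-1],[0,0,-2,1],[0,0,0,-2]]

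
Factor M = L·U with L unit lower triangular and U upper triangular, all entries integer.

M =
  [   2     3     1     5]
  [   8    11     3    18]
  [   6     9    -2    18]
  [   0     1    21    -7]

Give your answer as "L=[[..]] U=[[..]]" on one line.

  row1 -= 4·row0 → [0,-1,-1,-2]
  row2 -= 3·row0 → [0,0,-5,3]
  row3 -= 0·row0 → [0,1,21,-7]
  row2 -= 0·row1 → [0,0,-5,3]
  row3 -= -1·row1 → [0,0,20,-9]
  row3 -= -4·row2 → [0,0,0,3]

L=[[1,0,0,0],[4,1,0,0],[3,0,1,0],[0,-1,-4,1]] U=[[2,3,1,5],[0,-1,-1,-2],[0,0,-5,3],[0,0,0,3]]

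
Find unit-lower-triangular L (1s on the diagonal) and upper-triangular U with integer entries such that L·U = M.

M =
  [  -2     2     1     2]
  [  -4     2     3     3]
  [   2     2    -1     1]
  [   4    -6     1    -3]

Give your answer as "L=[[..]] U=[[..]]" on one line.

  R1 -= 2·R0 → [0,-2,1,-1]
  R2 -= -1·R0 → [0,4,0,3]
  R3 -= -2·R0 → [0,-2,3,1]
  R2 -= -2·R1 → [0,0,2,1]
  R3 -= 1·R1 → [0,0,2,2]
  R3 -= 1·R2 → [0,0,0,1]

L=[[1,0,0,0],[2,1,0,0],[-1,-2,1,0],[-2,1,1,1]] U=[[-2,2,1,2],[0,-2,1,-1],[0,0,2,1],[0,0,0,1]]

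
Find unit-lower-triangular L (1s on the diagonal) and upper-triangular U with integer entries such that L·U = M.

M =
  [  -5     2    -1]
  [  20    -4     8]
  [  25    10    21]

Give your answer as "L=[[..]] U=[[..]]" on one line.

  r1 -= -4·r0 → [0,4,4]
  r2 -= -5·r0 → [0,20,16]
  r2 -= 5·r1 → [0,0,-4]

L=[[1,0,0],[-4,1,0],[-5,5,1]] U=[[-5,2,-1],[0,4,4],[0,0,-4]]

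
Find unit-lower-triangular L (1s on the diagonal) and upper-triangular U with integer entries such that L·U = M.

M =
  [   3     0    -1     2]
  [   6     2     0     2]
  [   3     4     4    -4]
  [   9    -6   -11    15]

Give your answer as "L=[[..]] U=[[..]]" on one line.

  r1 -= 2·r0 → [0,2,2,-2]
  r2 -= 1·r0 → [0,4,5,-6]
  r3 -= 3·r0 → [0,-6,-8,9]
  r2 -= 2·r1 → [0,0,1,-2]
  r3 -= -3·r1 → [0,0,-2,3]
  r3 -= -2·r2 → [0,0,0,-1]

L=[[1,0,0,0],[2,1,0,0],[1,2,1,0],[3,-3,-2,1]] U=[[3,0,-1,2],[0,2,2,-2],[0,0,1,-2],[0,0,0,-1]]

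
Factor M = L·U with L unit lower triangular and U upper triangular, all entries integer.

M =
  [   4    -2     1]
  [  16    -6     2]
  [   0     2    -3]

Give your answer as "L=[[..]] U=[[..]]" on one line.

L=[[1,0,0],[4,1,0],[0,1,1]] U=[[4,-2,1],[0,2,-2],[0,0,-1]]

  r1 -= 4·r0 → [0,2,-2]
  r2 -= 0·r0 → [0,2,-3]
  r2 -= 1·r1 → [0,0,-1]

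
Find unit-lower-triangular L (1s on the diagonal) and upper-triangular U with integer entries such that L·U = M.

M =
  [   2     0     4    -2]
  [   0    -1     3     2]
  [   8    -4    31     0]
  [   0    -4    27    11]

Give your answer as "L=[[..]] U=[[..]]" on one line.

L=[[1,0,0,0],[0,1,0,0],[4,4,1,0],[0,4,5,1]] U=[[2,0,4,-2],[0,-1,3,2],[0,0,3,0],[0,0,0,3]]

  row1 -= 0·row0 → [0,-1,3,2]
  row2 -= 4·row0 → [0,-4,15,8]
  row3 -= 0·row0 → [0,-4,27,11]
  row2 -= 4·row1 → [0,0,3,0]
  row3 -= 4·row1 → [0,0,15,3]
  row3 -= 5·row2 → [0,0,0,3]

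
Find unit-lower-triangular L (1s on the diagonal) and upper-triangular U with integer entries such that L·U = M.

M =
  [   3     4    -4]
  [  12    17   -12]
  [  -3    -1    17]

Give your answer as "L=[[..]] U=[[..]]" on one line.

  R1 -= 4·R0 → [0,1,4]
  R2 -= -1·R0 → [0,3,13]
  R2 -= 3·R1 → [0,0,1]

L=[[1,0,0],[4,1,0],[-1,3,1]] U=[[3,4,-4],[0,1,4],[0,0,1]]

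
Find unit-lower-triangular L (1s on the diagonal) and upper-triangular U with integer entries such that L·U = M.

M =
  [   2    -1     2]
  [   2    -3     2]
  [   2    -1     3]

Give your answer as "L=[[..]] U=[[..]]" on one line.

L=[[1,0,0],[1,1,0],[1,0,1]] U=[[2,-1,2],[0,-2,0],[0,0,1]]

  r1 -= 1·r0 → [0,-2,0]
  r2 -= 1·r0 → [0,0,1]
  r2 -= 0·r1 → [0,0,1]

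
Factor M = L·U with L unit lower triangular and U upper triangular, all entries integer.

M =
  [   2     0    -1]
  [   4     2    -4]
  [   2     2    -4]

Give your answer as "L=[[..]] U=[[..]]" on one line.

L=[[1,0,0],[2,1,0],[1,1,1]] U=[[2,0,-1],[0,2,-2],[0,0,-1]]

  r1 -= 2·r0 → [0,2,-2]
  r2 -= 1·r0 → [0,2,-3]
  r2 -= 1·r1 → [0,0,-1]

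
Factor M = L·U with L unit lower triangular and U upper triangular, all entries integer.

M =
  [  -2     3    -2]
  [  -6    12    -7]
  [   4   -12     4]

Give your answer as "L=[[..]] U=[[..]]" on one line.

  R1 -= 3·R0 → [0,3,-1]
  R2 -= -2·R0 → [0,-6,0]
  R2 -= -2·R1 → [0,0,-2]

L=[[1,0,0],[3,1,0],[-2,-2,1]] U=[[-2,3,-2],[0,3,-1],[0,0,-2]]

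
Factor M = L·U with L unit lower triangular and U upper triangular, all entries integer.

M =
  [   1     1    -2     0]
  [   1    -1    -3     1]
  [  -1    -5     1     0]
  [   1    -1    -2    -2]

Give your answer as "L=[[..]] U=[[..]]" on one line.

  r1 -= 1·r0 → [0,-2,-1,1]
  r2 -= -1·r0 → [0,-4,-1,0]
  r3 -= 1·r0 → [0,-2,0,-2]
  r2 -= 2·r1 → [0,0,1,-2]
  r3 -= 1·r1 → [0,0,1,-3]
  r3 -= 1·r2 → [0,0,0,-1]

L=[[1,0,0,0],[1,1,0,0],[-1,2,1,0],[1,1,1,1]] U=[[1,1,-2,0],[0,-2,-1,1],[0,0,1,-2],[0,0,0,-1]]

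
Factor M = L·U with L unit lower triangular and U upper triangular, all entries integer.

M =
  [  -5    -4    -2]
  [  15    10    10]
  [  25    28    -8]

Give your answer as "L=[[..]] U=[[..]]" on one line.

  row1 -= -3·row0 → [0,-2,4]
  row2 -= -5·row0 → [0,8,-18]
  row2 -= -4·row1 → [0,0,-2]

L=[[1,0,0],[-3,1,0],[-5,-4,1]] U=[[-5,-4,-2],[0,-2,4],[0,0,-2]]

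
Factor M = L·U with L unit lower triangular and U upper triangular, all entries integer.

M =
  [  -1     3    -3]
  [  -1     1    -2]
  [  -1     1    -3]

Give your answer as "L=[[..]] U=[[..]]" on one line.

  R1 -= 1·R0 → [0,-2,1]
  R2 -= 1·R0 → [0,-2,0]
  R2 -= 1·R1 → [0,0,-1]

L=[[1,0,0],[1,1,0],[1,1,1]] U=[[-1,3,-3],[0,-2,1],[0,0,-1]]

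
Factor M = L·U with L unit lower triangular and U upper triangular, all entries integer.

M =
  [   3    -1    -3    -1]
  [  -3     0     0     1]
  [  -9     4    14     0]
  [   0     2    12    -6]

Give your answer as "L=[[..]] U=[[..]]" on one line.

L=[[1,0,0,0],[-1,1,0,0],[-3,-1,1,0],[0,-2,3,1]] U=[[3,-1,-3,-1],[0,-1,-3,0],[0,0,2,-3],[0,0,0,3]]

  row1 -= -1·row0 → [0,-1,-3,0]
  row2 -= -3·row0 → [0,1,5,-3]
  row3 -= 0·row0 → [0,2,12,-6]
  row2 -= -1·row1 → [0,0,2,-3]
  row3 -= -2·row1 → [0,0,6,-6]
  row3 -= 3·row2 → [0,0,0,3]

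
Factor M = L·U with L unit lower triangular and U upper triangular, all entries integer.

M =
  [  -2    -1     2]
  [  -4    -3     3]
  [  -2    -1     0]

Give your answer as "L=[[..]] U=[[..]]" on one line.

L=[[1,0,0],[2,1,0],[1,0,1]] U=[[-2,-1,2],[0,-1,-1],[0,0,-2]]

  row1 -= 2·row0 → [0,-1,-1]
  row2 -= 1·row0 → [0,0,-2]
  row2 -= 0·row1 → [0,0,-2]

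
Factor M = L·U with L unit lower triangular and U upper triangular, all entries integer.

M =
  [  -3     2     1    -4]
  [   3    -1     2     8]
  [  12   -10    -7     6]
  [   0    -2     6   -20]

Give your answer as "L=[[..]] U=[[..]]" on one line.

L=[[1,0,0,0],[-1,1,0,0],[-4,-2,1,0],[0,-2,4,1]] U=[[-3,2,1,-4],[0,1,3,4],[0,0,3,-2],[0,0,0,-4]]

  R1 -= -1·R0 → [0,1,3,4]
  R2 -= -4·R0 → [0,-2,-3,-10]
  R3 -= 0·R0 → [0,-2,6,-20]
  R2 -= -2·R1 → [0,0,3,-2]
  R3 -= -2·R1 → [0,0,12,-12]
  R3 -= 4·R2 → [0,0,0,-4]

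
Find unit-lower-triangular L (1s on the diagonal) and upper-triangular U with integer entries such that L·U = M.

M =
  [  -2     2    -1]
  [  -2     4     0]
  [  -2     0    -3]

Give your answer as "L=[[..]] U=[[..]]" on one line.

  R1 -= 1·R0 → [0,2,1]
  R2 -= 1·R0 → [0,-2,-2]
  R2 -= -1·R1 → [0,0,-1]

L=[[1,0,0],[1,1,0],[1,-1,1]] U=[[-2,2,-1],[0,2,1],[0,0,-1]]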